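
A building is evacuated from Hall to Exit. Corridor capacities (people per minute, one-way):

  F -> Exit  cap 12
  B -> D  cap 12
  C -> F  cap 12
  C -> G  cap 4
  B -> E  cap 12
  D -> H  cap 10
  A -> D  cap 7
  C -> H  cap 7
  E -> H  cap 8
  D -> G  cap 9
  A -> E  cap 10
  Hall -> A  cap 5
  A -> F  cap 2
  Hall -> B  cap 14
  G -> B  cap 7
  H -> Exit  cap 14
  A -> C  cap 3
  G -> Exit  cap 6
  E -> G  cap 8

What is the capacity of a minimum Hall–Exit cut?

Augment Hall→A→F→Exit: bottleneck 2, flow now 2.
Augment Hall→A→C→F→Exit: bottleneck 3, flow now 5.
Augment Hall→B→D→G→Exit: bottleneck 6, flow now 11.
Augment Hall→B→D→H→Exit: bottleneck 6, flow now 17.
Augment Hall→B→E→H→Exit: bottleneck 2, flow now 19.
No augmenting path remains; maximum flow = 19.
By max-flow min-cut, the minimum cut capacity equals the max flow.
In the residual graph, reachable from Hall: {Hall}.
Min-cut edges: Hall→A (5), Hall→B (14); capacity 5 + 14 = 19.

19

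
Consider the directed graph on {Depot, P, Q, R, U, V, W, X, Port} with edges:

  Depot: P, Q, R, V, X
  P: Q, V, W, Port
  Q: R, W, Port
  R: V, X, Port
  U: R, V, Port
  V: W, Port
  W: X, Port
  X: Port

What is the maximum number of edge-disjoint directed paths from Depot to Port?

Assign every edge capacity 1; by Menger, the answer equals the max flow.
Path Depot→P→Port (+1); total 1.
Path Depot→Q→Port (+1); total 2.
Path Depot→R→Port (+1); total 3.
Path Depot→V→Port (+1); total 4.
Path Depot→X→Port (+1); total 5.
No residual Depot→Port path; max flow = 5.
Certifying cut of size 5: {Depot→P, Depot→Q, Depot→R, Depot→V, Depot→X}.

5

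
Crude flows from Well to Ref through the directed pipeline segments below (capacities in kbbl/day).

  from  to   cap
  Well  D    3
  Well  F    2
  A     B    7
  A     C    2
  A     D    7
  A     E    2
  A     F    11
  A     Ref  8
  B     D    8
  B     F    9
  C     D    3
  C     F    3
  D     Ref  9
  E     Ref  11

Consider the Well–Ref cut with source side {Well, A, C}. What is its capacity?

46

Edges leaving {Well, A, C}: Well→D (3), Well→F (2), A→B (7), A→D (7), A→E (2), A→F (11), A→Ref (8), C→D (3), C→F (3).
Cut capacity = 3 + 2 + 7 + 7 + 2 + 11 + 8 + 3 + 3 = 46.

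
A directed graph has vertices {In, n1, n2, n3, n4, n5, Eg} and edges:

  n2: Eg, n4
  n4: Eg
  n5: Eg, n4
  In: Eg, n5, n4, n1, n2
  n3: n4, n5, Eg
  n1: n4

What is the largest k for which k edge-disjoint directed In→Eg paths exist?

Assign every edge capacity 1; by Menger, the answer equals the max flow.
Path In→Eg (+1); total 1.
Path In→n2→Eg (+1); total 2.
Path In→n4→Eg (+1); total 3.
Path In→n5→Eg (+1); total 4.
No residual In→Eg path; max flow = 4.
Certifying cut of size 4: {In→Eg, In→n2, In→n5, n4→Eg}.

4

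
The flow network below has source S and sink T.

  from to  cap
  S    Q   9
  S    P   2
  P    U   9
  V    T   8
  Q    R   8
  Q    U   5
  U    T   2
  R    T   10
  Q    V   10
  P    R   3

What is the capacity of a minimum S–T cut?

11

Augment S→P→R→T: bottleneck 2, flow now 2.
Augment S→Q→R→T: bottleneck 8, flow now 10.
Augment S→Q→U→T: bottleneck 1, flow now 11.
No augmenting path remains; maximum flow = 11.
By max-flow min-cut, the minimum cut capacity equals the max flow.
In the residual graph, reachable from S: {S}.
Min-cut edges: S→P (2), S→Q (9); capacity 2 + 9 = 11.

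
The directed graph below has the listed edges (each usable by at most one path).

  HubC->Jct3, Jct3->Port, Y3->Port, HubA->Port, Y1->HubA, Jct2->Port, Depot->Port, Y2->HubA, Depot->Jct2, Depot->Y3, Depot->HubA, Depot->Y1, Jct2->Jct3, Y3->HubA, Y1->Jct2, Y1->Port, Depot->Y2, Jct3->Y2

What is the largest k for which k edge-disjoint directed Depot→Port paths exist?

5

Assign every edge capacity 1; by Menger, the answer equals the max flow.
Path Depot→Port (+1); total 1.
Path Depot→Jct2→Port (+1); total 2.
Path Depot→Y3→Port (+1); total 3.
Path Depot→Y1→Port (+1); total 4.
Path Depot→HubA→Port (+1); total 5.
No residual Depot→Port path; max flow = 5.
Certifying cut of size 5: {Depot→Jct2, Depot→Port, Depot→Y1, Depot→Y3, HubA→Port}.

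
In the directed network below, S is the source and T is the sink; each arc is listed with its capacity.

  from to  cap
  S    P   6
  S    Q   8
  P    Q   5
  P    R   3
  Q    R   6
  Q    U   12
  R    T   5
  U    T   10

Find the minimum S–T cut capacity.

14

Augment S→P→R→T: bottleneck 3, flow now 3.
Augment S→Q→R→T: bottleneck 2, flow now 5.
Augment S→Q→U→T: bottleneck 6, flow now 11.
Augment S→P→Q→U→T: bottleneck 3, flow now 14.
No augmenting path remains; maximum flow = 14.
By max-flow min-cut, the minimum cut capacity equals the max flow.
In the residual graph, reachable from S: {S}.
Min-cut edges: S→P (6), S→Q (8); capacity 6 + 8 = 14.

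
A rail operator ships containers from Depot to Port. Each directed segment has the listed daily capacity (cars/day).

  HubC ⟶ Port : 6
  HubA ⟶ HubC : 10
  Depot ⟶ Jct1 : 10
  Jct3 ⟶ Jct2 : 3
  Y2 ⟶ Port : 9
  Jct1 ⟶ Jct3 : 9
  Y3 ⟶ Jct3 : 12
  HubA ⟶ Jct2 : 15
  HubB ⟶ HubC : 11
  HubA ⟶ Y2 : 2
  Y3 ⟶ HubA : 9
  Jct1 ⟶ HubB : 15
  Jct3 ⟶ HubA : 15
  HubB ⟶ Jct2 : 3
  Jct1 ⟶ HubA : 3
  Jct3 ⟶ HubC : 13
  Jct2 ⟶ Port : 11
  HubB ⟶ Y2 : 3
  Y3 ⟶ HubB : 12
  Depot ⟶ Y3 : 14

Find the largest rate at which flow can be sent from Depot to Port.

22

Augment Depot→Jct1→HubB→Y2→Port: bottleneck 3, flow now 3.
Augment Depot→Jct1→HubB→HubC→Port: bottleneck 6, flow now 9.
Augment Depot→Jct1→HubB→Jct2→Port: bottleneck 1, flow now 10.
Augment Depot→Y3→HubB→Jct2→Port: bottleneck 2, flow now 12.
Augment Depot→Y3→HubA→Y2→Port: bottleneck 2, flow now 14.
Augment Depot→Y3→HubA→Jct2→Port: bottleneck 7, flow now 21.
Augment Depot→Y3→Jct3→Jct2→Port: bottleneck 1, flow now 22.
No augmenting path remains; maximum flow = 22.
In the residual graph, reachable from Depot: {Depot, Jct1, Y3, HubB, HubA, Jct3, HubC, Jct2}.
Min-cut edges: HubB→Y2 (3), HubA→Y2 (2), HubC→Port (6), Jct2→Port (11); capacity 3 + 2 + 6 + 11 = 22.
This cut is saturated, so no flow can exceed 22.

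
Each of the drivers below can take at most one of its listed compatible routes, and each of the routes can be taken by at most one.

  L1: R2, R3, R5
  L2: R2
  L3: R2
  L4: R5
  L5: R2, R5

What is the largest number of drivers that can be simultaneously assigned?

3

Unit-capacity flow: source→left, listed edges, right→sink; max matching = max flow.
Augmenting path L1→R2 (+1); matched 1.
Augmenting path L4→R5 (+1); matched 2.
Augmenting path L2→R2→L1→R3 (+1); matched 3.
No augmenting path remains; maximum matching = 3.
König certificate: {L1, R2, R5} is a vertex cover of size 3 (every listed pair touches it), so no matching can be larger.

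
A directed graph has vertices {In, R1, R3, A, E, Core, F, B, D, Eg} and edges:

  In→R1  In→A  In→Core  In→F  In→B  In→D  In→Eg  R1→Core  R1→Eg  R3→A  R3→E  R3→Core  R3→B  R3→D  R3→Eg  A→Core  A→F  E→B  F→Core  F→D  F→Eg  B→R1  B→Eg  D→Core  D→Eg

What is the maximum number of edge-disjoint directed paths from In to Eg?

5

Assign every edge capacity 1; by Menger, the answer equals the max flow.
Path In→Eg (+1); total 1.
Path In→R1→Eg (+1); total 2.
Path In→F→Eg (+1); total 3.
Path In→B→Eg (+1); total 4.
Path In→D→Eg (+1); total 5.
No residual In→Eg path; max flow = 5.
Certifying cut of size 5: {D→Eg, F→Eg, In→B, In→Eg, In→R1}.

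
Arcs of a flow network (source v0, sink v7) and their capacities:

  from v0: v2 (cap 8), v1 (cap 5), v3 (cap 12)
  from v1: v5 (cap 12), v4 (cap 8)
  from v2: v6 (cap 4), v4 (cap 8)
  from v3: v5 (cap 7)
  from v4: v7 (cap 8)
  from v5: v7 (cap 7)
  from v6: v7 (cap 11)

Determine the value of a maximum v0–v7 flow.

19

Augment v0→v1→v4→v7: bottleneck 5, flow now 5.
Augment v0→v2→v4→v7: bottleneck 3, flow now 8.
Augment v0→v2→v6→v7: bottleneck 4, flow now 12.
Augment v0→v3→v5→v7: bottleneck 7, flow now 19.
No augmenting path remains; maximum flow = 19.
In the residual graph, reachable from v0: {v0, v1, v2, v3, v4, v5}.
Min-cut edges: v2→v6 (4), v4→v7 (8), v5→v7 (7); capacity 4 + 8 + 7 = 19.
This cut is saturated, so no flow can exceed 19.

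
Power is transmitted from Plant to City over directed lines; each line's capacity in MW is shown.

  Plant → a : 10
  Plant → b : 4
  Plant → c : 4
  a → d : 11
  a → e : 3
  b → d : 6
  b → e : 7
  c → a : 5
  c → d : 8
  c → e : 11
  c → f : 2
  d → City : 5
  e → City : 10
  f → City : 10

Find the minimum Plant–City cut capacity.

16

Augment Plant→a→d→City: bottleneck 5, flow now 5.
Augment Plant→a→e→City: bottleneck 3, flow now 8.
Augment Plant→b→e→City: bottleneck 4, flow now 12.
Augment Plant→c→e→City: bottleneck 3, flow now 15.
Augment Plant→c→f→City: bottleneck 1, flow now 16.
No augmenting path remains; maximum flow = 16.
By max-flow min-cut, the minimum cut capacity equals the max flow.
In the residual graph, reachable from Plant: {Plant, a, d}.
Min-cut edges: Plant→b (4), Plant→c (4), a→e (3), d→City (5); capacity 4 + 4 + 3 + 5 = 16.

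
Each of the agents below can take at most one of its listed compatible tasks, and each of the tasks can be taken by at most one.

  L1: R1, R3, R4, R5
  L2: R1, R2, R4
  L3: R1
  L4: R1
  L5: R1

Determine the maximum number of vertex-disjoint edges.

Unit-capacity flow: source→left, listed edges, right→sink; max matching = max flow.
Augmenting path L1→R1 (+1); matched 1.
Augmenting path L2→R2 (+1); matched 2.
Augmenting path L3→R1→L1→R3 (+1); matched 3.
No augmenting path remains; maximum matching = 3.
König certificate: {L1, L2, R1} is a vertex cover of size 3 (every listed pair touches it), so no matching can be larger.

3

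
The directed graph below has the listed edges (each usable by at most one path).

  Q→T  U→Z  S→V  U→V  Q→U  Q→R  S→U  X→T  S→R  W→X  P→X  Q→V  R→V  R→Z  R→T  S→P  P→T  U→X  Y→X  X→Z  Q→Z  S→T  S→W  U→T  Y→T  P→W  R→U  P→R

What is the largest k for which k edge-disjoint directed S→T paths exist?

Assign every edge capacity 1; by Menger, the answer equals the max flow.
Path S→T (+1); total 1.
Path S→P→T (+1); total 2.
Path S→R→T (+1); total 3.
Path S→U→T (+1); total 4.
Path S→W→X→T (+1); total 5.
No residual S→T path; max flow = 5.
Certifying cut of size 5: {S→P, S→R, S→T, S→U, S→W}.

5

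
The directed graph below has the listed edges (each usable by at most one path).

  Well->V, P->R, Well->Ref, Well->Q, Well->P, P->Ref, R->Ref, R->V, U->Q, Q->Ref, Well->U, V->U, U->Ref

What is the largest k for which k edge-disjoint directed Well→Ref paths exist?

Assign every edge capacity 1; by Menger, the answer equals the max flow.
Path Well→Ref (+1); total 1.
Path Well→P→Ref (+1); total 2.
Path Well→Q→Ref (+1); total 3.
Path Well→U→Ref (+1); total 4.
No residual Well→Ref path; max flow = 4.
Certifying cut of size 4: {Q→Ref, U→Ref, Well→P, Well→Ref}.

4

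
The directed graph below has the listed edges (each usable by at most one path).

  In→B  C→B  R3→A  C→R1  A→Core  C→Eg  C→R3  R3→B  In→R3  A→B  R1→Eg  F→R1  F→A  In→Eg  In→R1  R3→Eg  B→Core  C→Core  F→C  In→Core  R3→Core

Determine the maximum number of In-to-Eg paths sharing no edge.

3

Assign every edge capacity 1; by Menger, the answer equals the max flow.
Path In→Eg (+1); total 1.
Path In→R3→Eg (+1); total 2.
Path In→R1→Eg (+1); total 3.
No residual In→Eg path; max flow = 3.
Certifying cut of size 3: {In→Eg, In→R1, In→R3}.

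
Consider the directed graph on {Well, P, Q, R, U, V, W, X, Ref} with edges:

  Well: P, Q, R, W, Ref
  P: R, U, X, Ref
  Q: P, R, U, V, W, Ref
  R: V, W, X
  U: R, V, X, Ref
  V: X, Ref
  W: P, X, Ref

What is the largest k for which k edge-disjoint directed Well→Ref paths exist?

Assign every edge capacity 1; by Menger, the answer equals the max flow.
Path Well→Ref (+1); total 1.
Path Well→P→Ref (+1); total 2.
Path Well→Q→Ref (+1); total 3.
Path Well→W→Ref (+1); total 4.
Path Well→R→V→Ref (+1); total 5.
No residual Well→Ref path; max flow = 5.
Certifying cut of size 5: {Well→P, Well→Q, Well→R, Well→Ref, Well→W}.

5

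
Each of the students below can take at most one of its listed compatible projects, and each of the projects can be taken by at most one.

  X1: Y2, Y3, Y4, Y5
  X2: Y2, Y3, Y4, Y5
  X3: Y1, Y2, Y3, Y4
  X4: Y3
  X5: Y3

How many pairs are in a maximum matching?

4

Unit-capacity flow: source→left, listed edges, right→sink; max matching = max flow.
Augmenting path X1→Y2 (+1); matched 1.
Augmenting path X2→Y3 (+1); matched 2.
Augmenting path X3→Y1 (+1); matched 3.
Augmenting path X4→Y3→X2→Y4 (+1); matched 4.
No augmenting path remains; maximum matching = 4.
König certificate: {X1, X2, X3, Y3} is a vertex cover of size 4 (every listed pair touches it), so no matching can be larger.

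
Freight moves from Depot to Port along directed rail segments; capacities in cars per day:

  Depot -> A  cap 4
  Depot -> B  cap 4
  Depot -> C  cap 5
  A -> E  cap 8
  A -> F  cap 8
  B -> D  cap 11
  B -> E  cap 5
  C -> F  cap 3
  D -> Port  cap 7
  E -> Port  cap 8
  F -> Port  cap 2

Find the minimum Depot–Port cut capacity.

10

Augment Depot→A→E→Port: bottleneck 4, flow now 4.
Augment Depot→B→D→Port: bottleneck 4, flow now 8.
Augment Depot→C→F→Port: bottleneck 2, flow now 10.
No augmenting path remains; maximum flow = 10.
By max-flow min-cut, the minimum cut capacity equals the max flow.
In the residual graph, reachable from Depot: {Depot, C, F}.
Min-cut edges: Depot→A (4), Depot→B (4), F→Port (2); capacity 4 + 4 + 2 = 10.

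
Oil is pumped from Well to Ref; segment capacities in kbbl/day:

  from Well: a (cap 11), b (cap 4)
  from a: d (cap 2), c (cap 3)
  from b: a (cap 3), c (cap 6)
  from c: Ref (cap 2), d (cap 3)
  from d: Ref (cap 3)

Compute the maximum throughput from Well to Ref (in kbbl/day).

5

Augment Well→a→c→Ref: bottleneck 2, flow now 2.
Augment Well→a→d→Ref: bottleneck 2, flow now 4.
Augment Well→a→c→d→Ref: bottleneck 1, flow now 5.
No augmenting path remains; maximum flow = 5.
In the residual graph, reachable from Well: {Well, a, b, c, d}.
Min-cut edges: c→Ref (2), d→Ref (3); capacity 2 + 3 = 5.
This cut is saturated, so no flow can exceed 5.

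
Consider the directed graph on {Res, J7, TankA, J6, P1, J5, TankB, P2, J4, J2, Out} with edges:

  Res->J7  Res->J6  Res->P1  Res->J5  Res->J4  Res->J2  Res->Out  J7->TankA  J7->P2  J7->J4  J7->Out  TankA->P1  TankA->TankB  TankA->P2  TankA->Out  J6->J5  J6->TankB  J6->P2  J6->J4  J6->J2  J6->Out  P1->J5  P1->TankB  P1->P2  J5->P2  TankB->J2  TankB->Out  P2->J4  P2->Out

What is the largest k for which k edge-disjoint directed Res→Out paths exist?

5

Assign every edge capacity 1; by Menger, the answer equals the max flow.
Path Res→Out (+1); total 1.
Path Res→J7→Out (+1); total 2.
Path Res→J6→Out (+1); total 3.
Path Res→P1→TankB→Out (+1); total 4.
Path Res→J5→P2→Out (+1); total 5.
No residual Res→Out path; max flow = 5.
Certifying cut of size 5: {Res→J5, Res→J6, Res→J7, Res→Out, Res→P1}.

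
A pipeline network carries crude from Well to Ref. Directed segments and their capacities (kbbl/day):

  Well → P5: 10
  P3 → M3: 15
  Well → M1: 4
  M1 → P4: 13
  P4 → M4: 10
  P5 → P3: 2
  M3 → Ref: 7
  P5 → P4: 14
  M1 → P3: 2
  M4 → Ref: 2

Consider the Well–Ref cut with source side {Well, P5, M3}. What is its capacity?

Edges leaving {Well, P5, M3}: Well→M1 (4), P5→P3 (2), P5→P4 (14), M3→Ref (7).
Cut capacity = 4 + 2 + 14 + 7 = 27.

27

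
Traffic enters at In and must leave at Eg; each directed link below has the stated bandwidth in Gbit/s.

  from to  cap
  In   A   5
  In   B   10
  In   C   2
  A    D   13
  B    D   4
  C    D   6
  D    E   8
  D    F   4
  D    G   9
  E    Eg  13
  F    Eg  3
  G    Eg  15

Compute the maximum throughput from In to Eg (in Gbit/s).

11

Augment In→A→D→E→Eg: bottleneck 5, flow now 5.
Augment In→B→D→E→Eg: bottleneck 3, flow now 8.
Augment In→B→D→F→Eg: bottleneck 1, flow now 9.
Augment In→C→D→F→Eg: bottleneck 2, flow now 11.
No augmenting path remains; maximum flow = 11.
In the residual graph, reachable from In: {In, B}.
Min-cut edges: In→A (5), In→C (2), B→D (4); capacity 5 + 2 + 4 = 11.
This cut is saturated, so no flow can exceed 11.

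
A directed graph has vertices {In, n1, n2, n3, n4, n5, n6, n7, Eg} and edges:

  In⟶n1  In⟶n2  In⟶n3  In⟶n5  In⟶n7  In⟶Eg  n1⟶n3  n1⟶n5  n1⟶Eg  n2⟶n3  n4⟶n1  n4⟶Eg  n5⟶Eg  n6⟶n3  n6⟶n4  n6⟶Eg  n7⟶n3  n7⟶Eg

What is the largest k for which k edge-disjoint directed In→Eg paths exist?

Assign every edge capacity 1; by Menger, the answer equals the max flow.
Path In→Eg (+1); total 1.
Path In→n1→Eg (+1); total 2.
Path In→n5→Eg (+1); total 3.
Path In→n7→Eg (+1); total 4.
No residual In→Eg path; max flow = 4.
Certifying cut of size 4: {In→Eg, In→n1, In→n5, In→n7}.

4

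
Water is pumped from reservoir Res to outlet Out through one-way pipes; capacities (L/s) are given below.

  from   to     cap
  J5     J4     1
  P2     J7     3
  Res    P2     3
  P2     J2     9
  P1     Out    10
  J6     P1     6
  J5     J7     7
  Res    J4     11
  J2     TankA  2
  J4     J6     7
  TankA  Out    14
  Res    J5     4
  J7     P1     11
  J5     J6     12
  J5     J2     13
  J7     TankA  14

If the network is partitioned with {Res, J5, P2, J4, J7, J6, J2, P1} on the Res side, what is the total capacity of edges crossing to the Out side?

Edges leaving {Res, J5, P2, J4, J7, J6, J2, P1}: J7→TankA (14), J2→TankA (2), P1→Out (10).
Cut capacity = 14 + 2 + 10 = 26.

26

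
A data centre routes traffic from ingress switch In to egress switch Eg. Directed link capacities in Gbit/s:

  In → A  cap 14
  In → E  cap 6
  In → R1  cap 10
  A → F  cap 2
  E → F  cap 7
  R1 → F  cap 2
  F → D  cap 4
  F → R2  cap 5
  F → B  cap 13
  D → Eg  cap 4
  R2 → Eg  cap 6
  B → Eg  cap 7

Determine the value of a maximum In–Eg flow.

Augment In→A→F→D→Eg: bottleneck 2, flow now 2.
Augment In→E→F→D→Eg: bottleneck 2, flow now 4.
Augment In→E→F→R2→Eg: bottleneck 4, flow now 8.
Augment In→R1→F→R2→Eg: bottleneck 1, flow now 9.
Augment In→R1→F→B→Eg: bottleneck 1, flow now 10.
No augmenting path remains; maximum flow = 10.
In the residual graph, reachable from In: {In, A, R1}.
Min-cut edges: In→E (6), A→F (2), R1→F (2); capacity 6 + 2 + 2 = 10.
This cut is saturated, so no flow can exceed 10.

10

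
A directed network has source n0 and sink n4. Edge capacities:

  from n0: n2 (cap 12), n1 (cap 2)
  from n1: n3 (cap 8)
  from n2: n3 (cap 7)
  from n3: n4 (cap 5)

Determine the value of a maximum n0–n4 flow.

5

Augment n0→n1→n3→n4: bottleneck 2, flow now 2.
Augment n0→n2→n3→n4: bottleneck 3, flow now 5.
No augmenting path remains; maximum flow = 5.
In the residual graph, reachable from n0: {n0, n1, n2, n3}.
Min-cut edges: n3→n4 (5); capacity 5 = 5.
This cut is saturated, so no flow can exceed 5.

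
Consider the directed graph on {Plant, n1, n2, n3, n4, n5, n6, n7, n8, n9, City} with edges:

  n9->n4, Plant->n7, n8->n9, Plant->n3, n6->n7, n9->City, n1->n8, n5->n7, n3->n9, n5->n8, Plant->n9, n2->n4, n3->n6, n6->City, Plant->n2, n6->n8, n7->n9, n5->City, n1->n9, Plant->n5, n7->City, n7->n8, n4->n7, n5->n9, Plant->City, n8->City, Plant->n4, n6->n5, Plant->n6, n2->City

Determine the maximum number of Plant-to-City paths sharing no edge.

7

Assign every edge capacity 1; by Menger, the answer equals the max flow.
Path Plant→City (+1); total 1.
Path Plant→n2→City (+1); total 2.
Path Plant→n5→City (+1); total 3.
Path Plant→n6→City (+1); total 4.
Path Plant→n7→City (+1); total 5.
Path Plant→n9→City (+1); total 6.
Path Plant→n3→n6→n8→City (+1); total 7.
No residual Plant→City path; max flow = 7.
Certifying cut of size 7: {Plant→City, Plant→n2, n5→City, n6→City, n7→City, n8→City, n9→City}.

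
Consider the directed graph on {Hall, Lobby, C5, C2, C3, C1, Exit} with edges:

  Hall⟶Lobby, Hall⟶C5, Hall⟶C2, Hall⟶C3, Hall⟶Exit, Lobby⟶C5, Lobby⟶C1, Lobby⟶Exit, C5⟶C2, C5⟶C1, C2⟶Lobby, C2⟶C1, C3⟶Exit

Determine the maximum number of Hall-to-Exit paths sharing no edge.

Assign every edge capacity 1; by Menger, the answer equals the max flow.
Path Hall→Exit (+1); total 1.
Path Hall→Lobby→Exit (+1); total 2.
Path Hall→C3→Exit (+1); total 3.
No residual Hall→Exit path; max flow = 3.
Certifying cut of size 3: {Hall→C3, Hall→Exit, Lobby→Exit}.

3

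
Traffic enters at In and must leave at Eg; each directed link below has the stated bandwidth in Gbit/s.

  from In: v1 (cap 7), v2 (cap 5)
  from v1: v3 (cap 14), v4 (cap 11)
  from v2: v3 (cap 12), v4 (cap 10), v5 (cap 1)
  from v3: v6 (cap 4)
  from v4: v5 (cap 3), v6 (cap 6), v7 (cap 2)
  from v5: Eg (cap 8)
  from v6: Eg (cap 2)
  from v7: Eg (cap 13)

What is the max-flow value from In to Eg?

Augment In→v2→v5→Eg: bottleneck 1, flow now 1.
Augment In→v1→v3→v6→Eg: bottleneck 2, flow now 3.
Augment In→v1→v4→v5→Eg: bottleneck 3, flow now 6.
Augment In→v1→v4→v7→Eg: bottleneck 2, flow now 8.
No augmenting path remains; maximum flow = 8.
In the residual graph, reachable from In: {In, v1, v2, v3, v4, v6}.
Min-cut edges: v2→v5 (1), v4→v5 (3), v4→v7 (2), v6→Eg (2); capacity 1 + 3 + 2 + 2 = 8.
This cut is saturated, so no flow can exceed 8.

8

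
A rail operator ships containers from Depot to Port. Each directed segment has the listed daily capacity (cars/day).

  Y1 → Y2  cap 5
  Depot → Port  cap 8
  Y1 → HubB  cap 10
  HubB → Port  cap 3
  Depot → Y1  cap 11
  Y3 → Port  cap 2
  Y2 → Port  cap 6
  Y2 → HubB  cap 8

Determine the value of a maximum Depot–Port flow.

Augment Depot→Port: bottleneck 8, flow now 8.
Augment Depot→Y1→Y2→Port: bottleneck 5, flow now 13.
Augment Depot→Y1→HubB→Port: bottleneck 3, flow now 16.
No augmenting path remains; maximum flow = 16.
In the residual graph, reachable from Depot: {Depot, Y1, HubB}.
Min-cut edges: Depot→Port (8), Y1→Y2 (5), HubB→Port (3); capacity 8 + 5 + 3 = 16.
This cut is saturated, so no flow can exceed 16.

16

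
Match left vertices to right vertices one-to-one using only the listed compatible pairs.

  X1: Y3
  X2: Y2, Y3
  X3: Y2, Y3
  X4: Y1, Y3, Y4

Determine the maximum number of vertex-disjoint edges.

3

Unit-capacity flow: source→left, listed edges, right→sink; max matching = max flow.
Augmenting path X1→Y3 (+1); matched 1.
Augmenting path X2→Y2 (+1); matched 2.
Augmenting path X4→Y1 (+1); matched 3.
No augmenting path remains; maximum matching = 3.
König certificate: {X4, Y2, Y3} is a vertex cover of size 3 (every listed pair touches it), so no matching can be larger.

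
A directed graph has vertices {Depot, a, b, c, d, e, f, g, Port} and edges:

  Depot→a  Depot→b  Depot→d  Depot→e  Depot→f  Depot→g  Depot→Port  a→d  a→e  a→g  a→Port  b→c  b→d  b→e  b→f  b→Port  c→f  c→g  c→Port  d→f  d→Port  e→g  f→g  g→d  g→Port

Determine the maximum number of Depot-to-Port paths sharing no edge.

Assign every edge capacity 1; by Menger, the answer equals the max flow.
Path Depot→Port (+1); total 1.
Path Depot→a→Port (+1); total 2.
Path Depot→b→Port (+1); total 3.
Path Depot→d→Port (+1); total 4.
Path Depot→g→Port (+1); total 5.
No residual Depot→Port path; max flow = 5.
Certifying cut of size 5: {Depot→Port, Depot→a, Depot→b, d→Port, g→Port}.

5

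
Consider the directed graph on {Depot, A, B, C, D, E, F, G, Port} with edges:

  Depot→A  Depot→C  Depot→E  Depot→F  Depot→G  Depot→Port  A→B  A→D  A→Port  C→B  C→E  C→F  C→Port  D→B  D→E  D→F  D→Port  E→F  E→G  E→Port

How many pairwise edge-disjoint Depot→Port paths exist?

Assign every edge capacity 1; by Menger, the answer equals the max flow.
Path Depot→Port (+1); total 1.
Path Depot→A→Port (+1); total 2.
Path Depot→C→Port (+1); total 3.
Path Depot→E→Port (+1); total 4.
No residual Depot→Port path; max flow = 4.
Certifying cut of size 4: {Depot→A, Depot→C, Depot→E, Depot→Port}.

4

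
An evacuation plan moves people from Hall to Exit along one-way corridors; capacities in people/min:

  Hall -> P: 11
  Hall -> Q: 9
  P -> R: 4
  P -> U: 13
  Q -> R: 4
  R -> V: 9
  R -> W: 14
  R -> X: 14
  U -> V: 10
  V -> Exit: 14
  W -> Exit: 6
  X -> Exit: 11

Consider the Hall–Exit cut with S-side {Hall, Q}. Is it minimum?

Given cut capacity: 11 + 4 = 15.
Augment Hall→P→R→V→Exit: bottleneck 4, flow now 4.
Augment Hall→P→U→V→Exit: bottleneck 7, flow now 11.
Augment Hall→Q→R→V→Exit: bottleneck 3, flow now 14.
Augment Hall→Q→R→W→Exit: bottleneck 1, flow now 15.
No augmenting path remains; maximum flow = 15.
Cut capacity 15 equals the max flow, so it is a minimum cut.

Yes — it is a minimum cut (capacity 15).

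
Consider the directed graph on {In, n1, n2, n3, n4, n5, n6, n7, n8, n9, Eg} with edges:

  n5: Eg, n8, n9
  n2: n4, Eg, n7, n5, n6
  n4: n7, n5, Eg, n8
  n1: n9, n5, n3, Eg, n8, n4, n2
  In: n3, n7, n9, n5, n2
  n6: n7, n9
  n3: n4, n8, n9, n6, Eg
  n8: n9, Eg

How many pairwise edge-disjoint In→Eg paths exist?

Assign every edge capacity 1; by Menger, the answer equals the max flow.
Path In→n2→Eg (+1); total 1.
Path In→n3→Eg (+1); total 2.
Path In→n5→Eg (+1); total 3.
No residual In→Eg path; max flow = 3.
Certifying cut of size 3: {In→n2, In→n3, In→n5}.

3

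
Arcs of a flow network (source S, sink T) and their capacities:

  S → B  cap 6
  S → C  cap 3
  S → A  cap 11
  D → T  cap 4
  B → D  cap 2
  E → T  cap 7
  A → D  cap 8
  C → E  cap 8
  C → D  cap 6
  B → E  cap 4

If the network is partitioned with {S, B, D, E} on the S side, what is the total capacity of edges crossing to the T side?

Edges leaving {S, B, D, E}: S→A (11), S→C (3), D→T (4), E→T (7).
Cut capacity = 11 + 3 + 4 + 7 = 25.

25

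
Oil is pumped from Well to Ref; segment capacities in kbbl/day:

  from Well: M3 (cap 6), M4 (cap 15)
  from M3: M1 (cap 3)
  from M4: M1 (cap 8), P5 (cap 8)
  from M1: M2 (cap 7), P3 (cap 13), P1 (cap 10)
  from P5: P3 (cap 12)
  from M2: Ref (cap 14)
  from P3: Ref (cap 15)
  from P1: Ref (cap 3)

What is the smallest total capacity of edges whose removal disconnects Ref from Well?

Augment Well→M3→M1→M2→Ref: bottleneck 3, flow now 3.
Augment Well→M4→M1→M2→Ref: bottleneck 4, flow now 7.
Augment Well→M4→M1→P3→Ref: bottleneck 4, flow now 11.
Augment Well→M4→P5→P3→Ref: bottleneck 7, flow now 18.
No augmenting path remains; maximum flow = 18.
By max-flow min-cut, the minimum cut capacity equals the max flow.
In the residual graph, reachable from Well: {Well, M3}.
Min-cut edges: Well→M4 (15), M3→M1 (3); capacity 15 + 3 = 18.

18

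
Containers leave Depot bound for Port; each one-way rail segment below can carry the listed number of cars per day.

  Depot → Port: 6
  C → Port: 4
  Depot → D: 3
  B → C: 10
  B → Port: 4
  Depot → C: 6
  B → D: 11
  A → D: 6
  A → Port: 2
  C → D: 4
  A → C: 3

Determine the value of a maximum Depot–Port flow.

10

Augment Depot→Port: bottleneck 6, flow now 6.
Augment Depot→C→Port: bottleneck 4, flow now 10.
No augmenting path remains; maximum flow = 10.
In the residual graph, reachable from Depot: {Depot, C, D}.
Min-cut edges: Depot→Port (6), C→Port (4); capacity 6 + 4 = 10.
This cut is saturated, so no flow can exceed 10.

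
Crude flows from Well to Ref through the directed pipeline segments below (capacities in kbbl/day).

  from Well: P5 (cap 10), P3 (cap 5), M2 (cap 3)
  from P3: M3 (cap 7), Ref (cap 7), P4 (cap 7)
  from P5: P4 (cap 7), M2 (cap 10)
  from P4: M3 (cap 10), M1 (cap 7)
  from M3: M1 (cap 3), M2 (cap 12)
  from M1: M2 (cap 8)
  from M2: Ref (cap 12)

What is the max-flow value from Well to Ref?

17

Augment Well→P3→Ref: bottleneck 5, flow now 5.
Augment Well→M2→Ref: bottleneck 3, flow now 8.
Augment Well→P5→M2→Ref: bottleneck 9, flow now 17.
No augmenting path remains; maximum flow = 17.
In the residual graph, reachable from Well: {Well, P5, P4, M3, M1, M2}.
Min-cut edges: Well→P3 (5), M2→Ref (12); capacity 5 + 12 = 17.
This cut is saturated, so no flow can exceed 17.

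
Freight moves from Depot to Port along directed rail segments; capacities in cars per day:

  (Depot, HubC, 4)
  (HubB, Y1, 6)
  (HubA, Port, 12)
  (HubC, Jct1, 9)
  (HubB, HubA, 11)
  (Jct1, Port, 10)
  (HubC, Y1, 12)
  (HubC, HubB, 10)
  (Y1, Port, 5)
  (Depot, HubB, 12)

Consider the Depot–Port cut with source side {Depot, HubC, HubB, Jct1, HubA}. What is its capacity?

40

Edges leaving {Depot, HubC, HubB, Jct1, HubA}: HubC→Y1 (12), HubB→Y1 (6), Jct1→Port (10), HubA→Port (12).
Cut capacity = 12 + 6 + 10 + 12 = 40.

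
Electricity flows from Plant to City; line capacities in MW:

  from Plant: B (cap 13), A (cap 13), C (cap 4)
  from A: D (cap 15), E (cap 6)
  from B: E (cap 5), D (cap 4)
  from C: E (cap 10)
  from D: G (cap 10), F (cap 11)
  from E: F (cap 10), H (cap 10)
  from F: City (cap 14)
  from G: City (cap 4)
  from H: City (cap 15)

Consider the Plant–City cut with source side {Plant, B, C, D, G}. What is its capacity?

43

Edges leaving {Plant, B, C, D, G}: Plant→A (13), B→E (5), C→E (10), D→F (11), G→City (4).
Cut capacity = 13 + 5 + 10 + 11 + 4 = 43.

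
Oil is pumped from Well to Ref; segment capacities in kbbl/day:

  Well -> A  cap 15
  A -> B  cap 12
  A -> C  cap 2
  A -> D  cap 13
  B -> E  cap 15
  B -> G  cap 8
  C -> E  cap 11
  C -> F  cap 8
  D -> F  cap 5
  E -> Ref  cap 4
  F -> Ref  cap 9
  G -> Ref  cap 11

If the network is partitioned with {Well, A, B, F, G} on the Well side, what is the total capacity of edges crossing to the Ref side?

50

Edges leaving {Well, A, B, F, G}: A→C (2), A→D (13), B→E (15), F→Ref (9), G→Ref (11).
Cut capacity = 2 + 13 + 15 + 9 + 11 = 50.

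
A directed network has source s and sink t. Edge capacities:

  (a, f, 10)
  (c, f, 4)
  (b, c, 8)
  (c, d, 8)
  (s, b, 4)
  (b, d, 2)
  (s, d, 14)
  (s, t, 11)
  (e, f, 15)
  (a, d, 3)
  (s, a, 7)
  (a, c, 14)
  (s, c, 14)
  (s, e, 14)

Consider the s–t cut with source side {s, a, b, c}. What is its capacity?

66

Edges leaving {s, a, b, c}: s→d (14), s→e (14), s→t (11), a→d (3), a→f (10), b→d (2), c→d (8), c→f (4).
Cut capacity = 14 + 14 + 11 + 3 + 10 + 2 + 8 + 4 = 66.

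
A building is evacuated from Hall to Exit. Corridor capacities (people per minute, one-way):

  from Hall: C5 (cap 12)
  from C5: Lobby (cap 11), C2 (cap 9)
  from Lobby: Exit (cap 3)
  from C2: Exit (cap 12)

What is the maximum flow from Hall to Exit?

12

Augment Hall→C5→Lobby→Exit: bottleneck 3, flow now 3.
Augment Hall→C5→C2→Exit: bottleneck 9, flow now 12.
No augmenting path remains; maximum flow = 12.
In the residual graph, reachable from Hall: {Hall}.
Min-cut edges: Hall→C5 (12); capacity 12 = 12.
This cut is saturated, so no flow can exceed 12.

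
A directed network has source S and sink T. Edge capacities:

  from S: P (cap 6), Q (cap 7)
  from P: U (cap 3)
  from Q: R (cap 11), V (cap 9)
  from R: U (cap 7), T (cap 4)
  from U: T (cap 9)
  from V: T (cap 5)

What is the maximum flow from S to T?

Augment S→P→U→T: bottleneck 3, flow now 3.
Augment S→Q→R→T: bottleneck 4, flow now 7.
Augment S→Q→V→T: bottleneck 3, flow now 10.
No augmenting path remains; maximum flow = 10.
In the residual graph, reachable from S: {S, P}.
Min-cut edges: S→Q (7), P→U (3); capacity 7 + 3 = 10.
This cut is saturated, so no flow can exceed 10.

10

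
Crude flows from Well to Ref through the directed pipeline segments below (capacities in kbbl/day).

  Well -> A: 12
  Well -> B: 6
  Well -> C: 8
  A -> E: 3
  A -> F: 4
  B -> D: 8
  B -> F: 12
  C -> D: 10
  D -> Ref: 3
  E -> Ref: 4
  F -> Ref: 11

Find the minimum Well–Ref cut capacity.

16

Augment Well→A→E→Ref: bottleneck 3, flow now 3.
Augment Well→A→F→Ref: bottleneck 4, flow now 7.
Augment Well→B→D→Ref: bottleneck 3, flow now 10.
Augment Well→B→F→Ref: bottleneck 3, flow now 13.
Augment Well→C→D→B→F→Ref: bottleneck 3, flow now 16. (uses reverse residual edge)
No augmenting path remains; maximum flow = 16.
By max-flow min-cut, the minimum cut capacity equals the max flow.
In the residual graph, reachable from Well: {Well, A, C, D}.
Min-cut edges: Well→B (6), A→E (3), A→F (4), D→Ref (3); capacity 6 + 3 + 4 + 3 = 16.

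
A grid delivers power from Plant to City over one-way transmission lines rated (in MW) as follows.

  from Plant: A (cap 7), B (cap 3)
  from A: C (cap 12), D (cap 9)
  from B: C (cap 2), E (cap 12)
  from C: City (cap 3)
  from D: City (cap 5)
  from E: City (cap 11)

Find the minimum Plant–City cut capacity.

Augment Plant→A→C→City: bottleneck 3, flow now 3.
Augment Plant→A→D→City: bottleneck 4, flow now 7.
Augment Plant→B→E→City: bottleneck 3, flow now 10.
No augmenting path remains; maximum flow = 10.
By max-flow min-cut, the minimum cut capacity equals the max flow.
In the residual graph, reachable from Plant: {Plant}.
Min-cut edges: Plant→A (7), Plant→B (3); capacity 7 + 3 = 10.

10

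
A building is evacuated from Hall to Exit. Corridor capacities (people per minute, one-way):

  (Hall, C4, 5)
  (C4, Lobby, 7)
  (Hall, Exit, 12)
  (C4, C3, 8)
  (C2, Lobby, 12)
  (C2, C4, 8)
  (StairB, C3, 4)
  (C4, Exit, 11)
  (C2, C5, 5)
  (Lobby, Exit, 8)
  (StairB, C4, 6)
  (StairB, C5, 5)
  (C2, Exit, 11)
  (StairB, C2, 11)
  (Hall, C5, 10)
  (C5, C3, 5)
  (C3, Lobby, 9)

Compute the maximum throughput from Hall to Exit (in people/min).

Augment Hall→Exit: bottleneck 12, flow now 12.
Augment Hall→C4→Exit: bottleneck 5, flow now 17.
Augment Hall→C5→C3→Lobby→Exit: bottleneck 5, flow now 22.
No augmenting path remains; maximum flow = 22.
In the residual graph, reachable from Hall: {Hall, C5}.
Min-cut edges: Hall→C4 (5), Hall→Exit (12), C5→C3 (5); capacity 5 + 12 + 5 = 22.
This cut is saturated, so no flow can exceed 22.

22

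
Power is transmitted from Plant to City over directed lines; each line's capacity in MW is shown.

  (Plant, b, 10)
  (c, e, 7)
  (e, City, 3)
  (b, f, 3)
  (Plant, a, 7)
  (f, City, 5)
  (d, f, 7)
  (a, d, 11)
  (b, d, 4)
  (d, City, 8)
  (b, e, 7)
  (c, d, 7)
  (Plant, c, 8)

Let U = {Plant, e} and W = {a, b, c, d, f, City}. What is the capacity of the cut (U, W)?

28

Edges leaving {Plant, e}: Plant→a (7), Plant→b (10), Plant→c (8), e→City (3).
Cut capacity = 7 + 10 + 8 + 3 = 28.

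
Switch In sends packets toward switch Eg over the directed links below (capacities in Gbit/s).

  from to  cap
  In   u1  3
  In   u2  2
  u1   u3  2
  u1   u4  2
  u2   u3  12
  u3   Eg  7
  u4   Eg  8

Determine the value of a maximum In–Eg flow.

5

Augment In→u1→u3→Eg: bottleneck 2, flow now 2.
Augment In→u1→u4→Eg: bottleneck 1, flow now 3.
Augment In→u2→u3→Eg: bottleneck 2, flow now 5.
No augmenting path remains; maximum flow = 5.
In the residual graph, reachable from In: {In}.
Min-cut edges: In→u1 (3), In→u2 (2); capacity 3 + 2 = 5.
This cut is saturated, so no flow can exceed 5.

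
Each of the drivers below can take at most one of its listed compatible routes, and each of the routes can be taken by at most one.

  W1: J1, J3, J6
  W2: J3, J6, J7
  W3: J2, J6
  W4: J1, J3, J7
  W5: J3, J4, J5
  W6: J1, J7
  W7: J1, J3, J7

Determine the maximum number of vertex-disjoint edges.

Unit-capacity flow: source→left, listed edges, right→sink; max matching = max flow.
Augmenting path W1→J1 (+1); matched 1.
Augmenting path W2→J3 (+1); matched 2.
Augmenting path W3→J2 (+1); matched 3.
Augmenting path W4→J7 (+1); matched 4.
Augmenting path W5→J4 (+1); matched 5.
Augmenting path W6→J1→W1→J6 (+1); matched 6.
No augmenting path remains; maximum matching = 6.
König certificate: {W3, W5, J1, J3, J6, J7} is a vertex cover of size 6 (every listed pair touches it), so no matching can be larger.

6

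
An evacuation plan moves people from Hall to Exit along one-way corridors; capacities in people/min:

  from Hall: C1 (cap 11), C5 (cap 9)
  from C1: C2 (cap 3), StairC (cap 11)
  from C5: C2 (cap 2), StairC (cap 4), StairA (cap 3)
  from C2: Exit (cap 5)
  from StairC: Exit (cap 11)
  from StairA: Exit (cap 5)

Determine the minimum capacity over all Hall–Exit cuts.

19

Augment Hall→C1→C2→Exit: bottleneck 3, flow now 3.
Augment Hall→C1→StairC→Exit: bottleneck 8, flow now 11.
Augment Hall→C5→C2→Exit: bottleneck 2, flow now 13.
Augment Hall→C5→StairC→Exit: bottleneck 3, flow now 16.
Augment Hall→C5→StairA→Exit: bottleneck 3, flow now 19.
No augmenting path remains; maximum flow = 19.
By max-flow min-cut, the minimum cut capacity equals the max flow.
In the residual graph, reachable from Hall: {Hall, C1, C5, StairC}.
Min-cut edges: C1→C2 (3), C5→C2 (2), C5→StairA (3), StairC→Exit (11); capacity 3 + 2 + 3 + 11 = 19.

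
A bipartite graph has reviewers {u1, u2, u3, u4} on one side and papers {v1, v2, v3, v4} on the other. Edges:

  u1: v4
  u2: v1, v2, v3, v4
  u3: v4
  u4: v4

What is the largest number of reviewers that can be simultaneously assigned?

Unit-capacity flow: source→left, listed edges, right→sink; max matching = max flow.
Augmenting path u1→v4 (+1); matched 1.
Augmenting path u2→v1 (+1); matched 2.
No augmenting path remains; maximum matching = 2.
König certificate: {u2, v4} is a vertex cover of size 2 (every listed pair touches it), so no matching can be larger.

2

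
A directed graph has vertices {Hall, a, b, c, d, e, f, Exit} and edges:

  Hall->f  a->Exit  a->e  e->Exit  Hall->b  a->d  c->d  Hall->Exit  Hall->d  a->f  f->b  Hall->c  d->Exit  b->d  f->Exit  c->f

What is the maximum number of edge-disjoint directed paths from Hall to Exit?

Assign every edge capacity 1; by Menger, the answer equals the max flow.
Path Hall→Exit (+1); total 1.
Path Hall→d→Exit (+1); total 2.
Path Hall→f→Exit (+1); total 3.
No residual Hall→Exit path; max flow = 3.
Certifying cut of size 3: {Hall→Exit, d→Exit, f→Exit}.

3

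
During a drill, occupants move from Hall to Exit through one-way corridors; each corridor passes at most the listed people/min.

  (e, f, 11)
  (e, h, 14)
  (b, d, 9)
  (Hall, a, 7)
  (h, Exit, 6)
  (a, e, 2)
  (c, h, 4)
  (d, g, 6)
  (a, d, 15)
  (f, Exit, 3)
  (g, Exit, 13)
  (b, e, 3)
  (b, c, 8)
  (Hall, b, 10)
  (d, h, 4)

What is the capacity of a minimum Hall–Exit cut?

15

Augment Hall→a→d→g→Exit: bottleneck 6, flow now 6.
Augment Hall→a→d→h→Exit: bottleneck 1, flow now 7.
Augment Hall→b→c→h→Exit: bottleneck 4, flow now 11.
Augment Hall→b→d→h→Exit: bottleneck 1, flow now 12.
Augment Hall→b→e→f→Exit: bottleneck 3, flow now 15.
No augmenting path remains; maximum flow = 15.
By max-flow min-cut, the minimum cut capacity equals the max flow.
In the residual graph, reachable from Hall: {Hall, a, b, c, d, e, f, h}.
Min-cut edges: d→g (6), f→Exit (3), h→Exit (6); capacity 6 + 3 + 6 = 15.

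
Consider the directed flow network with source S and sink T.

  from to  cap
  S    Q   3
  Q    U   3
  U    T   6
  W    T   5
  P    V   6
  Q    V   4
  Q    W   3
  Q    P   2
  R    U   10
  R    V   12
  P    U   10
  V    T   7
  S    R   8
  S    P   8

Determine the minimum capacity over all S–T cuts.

Augment S→P→U→T: bottleneck 6, flow now 6.
Augment S→P→V→T: bottleneck 2, flow now 8.
Augment S→Q→V→T: bottleneck 3, flow now 11.
Augment S→R→V→T: bottleneck 2, flow now 13.
Augment S→R→V→Q→W→T: bottleneck 3, flow now 16. (uses reverse residual edge)
No augmenting path remains; maximum flow = 16.
By max-flow min-cut, the minimum cut capacity equals the max flow.
In the residual graph, reachable from S: {S, P, R, U, V}.
Min-cut edges: S→Q (3), U→T (6), V→T (7); capacity 3 + 6 + 7 = 16.

16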